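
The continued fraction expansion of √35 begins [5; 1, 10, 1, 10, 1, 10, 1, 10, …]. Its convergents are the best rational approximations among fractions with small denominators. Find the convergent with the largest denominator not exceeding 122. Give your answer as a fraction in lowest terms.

a_0 = 5: 5/1  (≤ bound)
a_1 = 1: 6/1  (≤ bound)
a_2 = 10: 65/11  (≤ bound)
a_3 = 1: 71/12  (≤ bound)
a_4 = 10: 775/131  (> 122, stop)

71/12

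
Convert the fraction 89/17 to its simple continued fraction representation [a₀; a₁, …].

[5; 4, 4]

⌊89/17⌋ = 5, remainder 4
⌊17/4⌋ = 4, remainder 1
⌊4/1⌋ = 4, remainder 0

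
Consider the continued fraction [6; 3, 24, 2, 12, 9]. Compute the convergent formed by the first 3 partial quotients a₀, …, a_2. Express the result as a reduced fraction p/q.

462/73

a_0 = 6: 6/1
a_1 = 3: 19/3
a_2 = 24: 462/73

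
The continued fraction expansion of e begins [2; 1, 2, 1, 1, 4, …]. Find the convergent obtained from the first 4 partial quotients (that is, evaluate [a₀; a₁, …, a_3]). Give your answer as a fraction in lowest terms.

11/4

a_0 = 2: 2/1
a_1 = 1: 3/1
a_2 = 2: 8/3
a_3 = 1: 11/4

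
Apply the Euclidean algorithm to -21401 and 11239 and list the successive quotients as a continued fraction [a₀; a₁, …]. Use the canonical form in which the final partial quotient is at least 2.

[-2; 10, 2, 3, 2, 1, 2, 17]

-21401 = -2·11239 + 1077, so a_0 = -2
11239 = 10·1077 + 469, so a_1 = 10
1077 = 2·469 + 139, so a_2 = 2
469 = 3·139 + 52, so a_3 = 3
139 = 2·52 + 35, so a_4 = 2
52 = 1·35 + 17, so a_5 = 1
35 = 2·17 + 1, so a_6 = 2
17 = 17·1 + 0, so a_7 = 17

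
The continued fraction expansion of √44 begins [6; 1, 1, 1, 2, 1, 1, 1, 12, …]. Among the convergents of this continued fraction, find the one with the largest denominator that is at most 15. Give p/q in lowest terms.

a_0 = 6: 6/1  (≤ bound)
a_1 = 1: 7/1  (≤ bound)
a_2 = 1: 13/2  (≤ bound)
a_3 = 1: 20/3  (≤ bound)
a_4 = 2: 53/8  (≤ bound)
a_5 = 1: 73/11  (≤ bound)
a_6 = 1: 126/19  (> 15, stop)

73/11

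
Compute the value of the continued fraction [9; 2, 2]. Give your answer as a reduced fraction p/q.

47/5

Work from the innermost term outward:
Start with 2.
2 + 1/(2/1) = 2 + 1/2 = 5/2
9 + 1/(5/2) = 9 + 2/5 = 47/5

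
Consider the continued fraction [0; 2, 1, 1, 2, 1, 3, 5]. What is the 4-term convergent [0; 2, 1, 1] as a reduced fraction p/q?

2/5

Compute successive convergents:
a_0 = 0: 0/1
a_1 = 2: 1/2
a_2 = 1: 1/3
a_3 = 1: 2/5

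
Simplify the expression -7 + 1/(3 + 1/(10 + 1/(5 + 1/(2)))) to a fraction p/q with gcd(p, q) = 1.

-2317/347

a_0 = -7: -7/1
a_1 = 3: -20/3
a_2 = 10: -207/31
a_3 = 5: -1055/158
a_4 = 2: -2317/347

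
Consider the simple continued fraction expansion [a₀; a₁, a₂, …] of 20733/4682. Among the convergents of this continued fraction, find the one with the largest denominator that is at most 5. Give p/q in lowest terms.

22/5

a_0 = 4: 4/1  (≤ bound)
a_1 = 2: 9/2  (≤ bound)
a_2 = 2: 22/5  (≤ bound)
a_3 = 1: 31/7  (> 5, stop)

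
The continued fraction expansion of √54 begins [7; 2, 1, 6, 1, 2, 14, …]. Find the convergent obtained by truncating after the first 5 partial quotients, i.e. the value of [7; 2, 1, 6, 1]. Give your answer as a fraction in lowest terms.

169/23

Use the convergent recurrence hₖ = aₖ·hₖ₋₁ + hₖ₋₂ (and likewise for the denominators kₖ):
a_0 = 7: 7/1
a_1 = 2: 15/2
a_2 = 1: 22/3
a_3 = 6: 147/20
a_4 = 1: 169/23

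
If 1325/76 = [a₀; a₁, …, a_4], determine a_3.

Run the Euclidean algorithm, recording each quotient:
⌊1325/76⌋ = 17, remainder 33
⌊76/33⌋ = 2, remainder 10
⌊33/10⌋ = 3, remainder 3
⌊10/3⌋ = 3, remainder 1

3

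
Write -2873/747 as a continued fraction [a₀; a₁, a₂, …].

-2873 ÷ 747 → quotient -4, remainder 115
747 ÷ 115 → quotient 6, remainder 57
115 ÷ 57 → quotient 2, remainder 1
57 ÷ 1 → quotient 57, remainder 0

[-4; 6, 2, 57]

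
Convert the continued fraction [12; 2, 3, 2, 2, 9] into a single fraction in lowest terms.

4564/367

Build up convergents one term at a time:
a_0 = 12: 12/1
a_1 = 2: 25/2
a_2 = 3: 87/7
a_3 = 2: 199/16
a_4 = 2: 485/39
a_5 = 9: 4564/367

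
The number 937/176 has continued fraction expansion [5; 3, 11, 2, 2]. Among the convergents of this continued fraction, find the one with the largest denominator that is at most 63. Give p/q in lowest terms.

181/34

List convergents until the denominator exceeds the bound:
a_0 = 5: 5/1  (≤ bound)
a_1 = 3: 16/3  (≤ bound)
a_2 = 11: 181/34  (≤ bound)
a_3 = 2: 378/71  (> 63, stop)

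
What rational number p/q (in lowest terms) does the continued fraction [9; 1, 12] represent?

129/13

Use the convergent recurrence hₖ = aₖ·hₖ₋₁ + hₖ₋₂ (and likewise for the denominators kₖ):
a_0 = 9: 9/1
a_1 = 1: 10/1
a_2 = 12: 129/13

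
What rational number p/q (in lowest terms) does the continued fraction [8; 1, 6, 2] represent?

133/15

a_0 = 8: 8/1
a_1 = 1: 9/1
a_2 = 6: 62/7
a_3 = 2: 133/15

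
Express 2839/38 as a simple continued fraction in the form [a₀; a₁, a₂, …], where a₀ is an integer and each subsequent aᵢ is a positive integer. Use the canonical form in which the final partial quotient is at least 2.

[74; 1, 2, 2, 5]

Run the Euclidean algorithm, recording each quotient:
2839 ÷ 38 → quotient 74, remainder 27
38 ÷ 27 → quotient 1, remainder 11
27 ÷ 11 → quotient 2, remainder 5
11 ÷ 5 → quotient 2, remainder 1
5 ÷ 1 → quotient 5, remainder 0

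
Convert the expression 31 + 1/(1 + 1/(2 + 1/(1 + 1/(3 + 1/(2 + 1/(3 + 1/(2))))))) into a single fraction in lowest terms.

Compute successive convergents:
a_0 = 31: 31/1
a_1 = 1: 32/1
a_2 = 2: 95/3
a_3 = 1: 127/4
a_4 = 3: 476/15
a_5 = 2: 1079/34
a_6 = 3: 3713/117
a_7 = 2: 8505/268

8505/268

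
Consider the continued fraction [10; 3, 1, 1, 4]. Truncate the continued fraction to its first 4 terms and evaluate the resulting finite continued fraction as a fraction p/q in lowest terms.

a_0 = 10: 10/1
a_1 = 3: 31/3
a_2 = 1: 41/4
a_3 = 1: 72/7

72/7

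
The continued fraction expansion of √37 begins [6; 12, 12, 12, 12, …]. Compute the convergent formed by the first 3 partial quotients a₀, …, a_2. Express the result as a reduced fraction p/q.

882/145

Build up convergents one term at a time:
a_0 = 6: 6/1
a_1 = 12: 73/12
a_2 = 12: 882/145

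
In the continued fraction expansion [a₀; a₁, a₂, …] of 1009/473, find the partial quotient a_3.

1

1009 ÷ 473 → quotient 2, remainder 63
473 ÷ 63 → quotient 7, remainder 32
63 ÷ 32 → quotient 1, remainder 31
32 ÷ 31 → quotient 1, remainder 1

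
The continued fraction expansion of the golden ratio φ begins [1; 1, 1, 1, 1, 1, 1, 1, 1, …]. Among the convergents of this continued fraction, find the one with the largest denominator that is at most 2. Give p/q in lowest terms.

3/2

a_0 = 1: 1/1  (≤ bound)
a_1 = 1: 2/1  (≤ bound)
a_2 = 1: 3/2  (≤ bound)
a_3 = 1: 5/3  (> 2, stop)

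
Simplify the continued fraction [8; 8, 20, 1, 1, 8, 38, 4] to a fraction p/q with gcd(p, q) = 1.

Start with 4.
38 + 1/(4/1) = 38 + 1/4 = 153/4
8 + 1/(153/4) = 8 + 4/153 = 1228/153
1 + 1/(1228/153) = 1 + 153/1228 = 1381/1228
1 + 1/(1381/1228) = 1 + 1228/1381 = 2609/1381
20 + 1/(2609/1381) = 20 + 1381/2609 = 53561/2609
8 + 1/(53561/2609) = 8 + 2609/53561 = 431097/53561
8 + 1/(431097/53561) = 8 + 53561/431097 = 3502337/431097

3502337/431097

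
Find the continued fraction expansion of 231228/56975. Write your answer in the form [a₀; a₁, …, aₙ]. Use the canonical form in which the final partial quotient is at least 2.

⌊231228/56975⌋ = 4, remainder 3328
⌊56975/3328⌋ = 17, remainder 399
⌊3328/399⌋ = 8, remainder 136
⌊399/136⌋ = 2, remainder 127
⌊136/127⌋ = 1, remainder 9
⌊127/9⌋ = 14, remainder 1
⌊9/1⌋ = 9, remainder 0

[4; 17, 8, 2, 1, 14, 9]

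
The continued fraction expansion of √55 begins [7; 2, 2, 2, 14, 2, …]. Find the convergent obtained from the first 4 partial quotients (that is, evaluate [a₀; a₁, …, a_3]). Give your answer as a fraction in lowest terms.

a_0 = 7: 7/1
a_1 = 2: 15/2
a_2 = 2: 37/5
a_3 = 2: 89/12

89/12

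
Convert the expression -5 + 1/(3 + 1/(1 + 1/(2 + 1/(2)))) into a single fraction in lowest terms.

Collapse the nested fraction from the inside out:
Start with 2.
2 + 1/(2/1) = 2 + 1/2 = 5/2
1 + 1/(5/2) = 1 + 2/5 = 7/5
3 + 1/(7/5) = 3 + 5/7 = 26/7
-5 + 1/(26/7) = -5 + 7/26 = -123/26

-123/26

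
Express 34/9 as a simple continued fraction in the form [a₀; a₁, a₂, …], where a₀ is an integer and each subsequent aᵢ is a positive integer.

⌊34/9⌋ = 3, remainder 7
⌊9/7⌋ = 1, remainder 2
⌊7/2⌋ = 3, remainder 1
⌊2/1⌋ = 2, remainder 0

[3; 1, 3, 2]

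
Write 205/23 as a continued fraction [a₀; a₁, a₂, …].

⌊205/23⌋ = 8, remainder 21
⌊23/21⌋ = 1, remainder 2
⌊21/2⌋ = 10, remainder 1
⌊2/1⌋ = 2, remainder 0

[8; 1, 10, 2]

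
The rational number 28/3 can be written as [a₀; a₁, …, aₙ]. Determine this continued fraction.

Run the Euclidean algorithm, recording each quotient:
28 ÷ 3 → quotient 9, remainder 1
3 ÷ 1 → quotient 3, remainder 0

[9; 3]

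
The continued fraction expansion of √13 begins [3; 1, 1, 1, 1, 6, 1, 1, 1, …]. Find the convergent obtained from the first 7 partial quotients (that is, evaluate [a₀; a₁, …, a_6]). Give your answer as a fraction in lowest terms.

Start with 1.
6 + 1/(1/1) = 6 + 1/1 = 7/1
1 + 1/(7/1) = 1 + 1/7 = 8/7
1 + 1/(8/7) = 1 + 7/8 = 15/8
1 + 1/(15/8) = 1 + 8/15 = 23/15
1 + 1/(23/15) = 1 + 15/23 = 38/23
3 + 1/(38/23) = 3 + 23/38 = 137/38

137/38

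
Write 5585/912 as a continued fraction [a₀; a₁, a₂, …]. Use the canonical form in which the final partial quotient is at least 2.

⌊5585/912⌋ = 6, remainder 113
⌊912/113⌋ = 8, remainder 8
⌊113/8⌋ = 14, remainder 1
⌊8/1⌋ = 8, remainder 0

[6; 8, 14, 8]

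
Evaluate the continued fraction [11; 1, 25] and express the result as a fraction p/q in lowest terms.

Start with 25.
1 + 1/(25/1) = 1 + 1/25 = 26/25
11 + 1/(26/25) = 11 + 25/26 = 311/26

311/26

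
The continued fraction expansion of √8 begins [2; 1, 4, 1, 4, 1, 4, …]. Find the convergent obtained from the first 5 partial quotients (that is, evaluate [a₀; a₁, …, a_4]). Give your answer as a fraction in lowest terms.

Build up convergents one term at a time:
a_0 = 2: 2/1
a_1 = 1: 3/1
a_2 = 4: 14/5
a_3 = 1: 17/6
a_4 = 4: 82/29

82/29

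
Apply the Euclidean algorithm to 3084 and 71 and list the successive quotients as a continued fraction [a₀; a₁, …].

Repeatedly divide and take the remainder:
3084 ÷ 71 → quotient 43, remainder 31
71 ÷ 31 → quotient 2, remainder 9
31 ÷ 9 → quotient 3, remainder 4
9 ÷ 4 → quotient 2, remainder 1
4 ÷ 1 → quotient 4, remainder 0

[43; 2, 3, 2, 4]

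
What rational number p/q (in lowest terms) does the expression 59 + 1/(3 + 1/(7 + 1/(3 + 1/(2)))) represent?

9491/160

Start with 2.
3 + 1/(2/1) = 3 + 1/2 = 7/2
7 + 1/(7/2) = 7 + 2/7 = 51/7
3 + 1/(51/7) = 3 + 7/51 = 160/51
59 + 1/(160/51) = 59 + 51/160 = 9491/160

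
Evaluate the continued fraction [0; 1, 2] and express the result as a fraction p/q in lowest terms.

2/3

Start with 2.
1 + 1/(2/1) = 1 + 1/2 = 3/2
0 + 1/(3/2) = 0 + 2/3 = 2/3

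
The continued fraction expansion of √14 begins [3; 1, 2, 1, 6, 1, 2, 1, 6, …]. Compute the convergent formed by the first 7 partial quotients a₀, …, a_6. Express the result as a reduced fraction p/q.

333/89

Use the convergent recurrence hₖ = aₖ·hₖ₋₁ + hₖ₋₂ (and likewise for the denominators kₖ):
a_0 = 3: 3/1
a_1 = 1: 4/1
a_2 = 2: 11/3
a_3 = 1: 15/4
a_4 = 6: 101/27
a_5 = 1: 116/31
a_6 = 2: 333/89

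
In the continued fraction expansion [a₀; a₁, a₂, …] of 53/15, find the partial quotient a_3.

⌊53/15⌋ = 3, remainder 8
⌊15/8⌋ = 1, remainder 7
⌊8/7⌋ = 1, remainder 1
⌊7/1⌋ = 7, remainder 0

7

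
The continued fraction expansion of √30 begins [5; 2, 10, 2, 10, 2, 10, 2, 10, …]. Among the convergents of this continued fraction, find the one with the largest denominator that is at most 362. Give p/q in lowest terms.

241/44

a_0 = 5: 5/1  (≤ bound)
a_1 = 2: 11/2  (≤ bound)
a_2 = 10: 115/21  (≤ bound)
a_3 = 2: 241/44  (≤ bound)
a_4 = 10: 2525/461  (> 362, stop)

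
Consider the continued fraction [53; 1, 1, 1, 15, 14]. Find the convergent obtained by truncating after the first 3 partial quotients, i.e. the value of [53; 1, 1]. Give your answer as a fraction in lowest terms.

a_0 = 53: 53/1
a_1 = 1: 54/1
a_2 = 1: 107/2

107/2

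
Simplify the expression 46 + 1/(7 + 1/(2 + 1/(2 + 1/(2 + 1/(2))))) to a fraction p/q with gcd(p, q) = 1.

Collapse the nested fraction from the inside out:
Start with 2.
2 + 1/(2/1) = 2 + 1/2 = 5/2
2 + 1/(5/2) = 2 + 2/5 = 12/5
2 + 1/(12/5) = 2 + 5/12 = 29/12
7 + 1/(29/12) = 7 + 12/29 = 215/29
46 + 1/(215/29) = 46 + 29/215 = 9919/215

9919/215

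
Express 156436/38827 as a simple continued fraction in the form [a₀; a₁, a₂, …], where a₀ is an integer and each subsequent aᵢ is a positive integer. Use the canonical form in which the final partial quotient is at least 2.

[4; 34, 2, 2, 1, 2, 59]

Apply division with remainder until the remainder is 0:
156436 = 4·38827 + 1128, so a_0 = 4
38827 = 34·1128 + 475, so a_1 = 34
1128 = 2·475 + 178, so a_2 = 2
475 = 2·178 + 119, so a_3 = 2
178 = 1·119 + 59, so a_4 = 1
119 = 2·59 + 1, so a_5 = 2
59 = 59·1 + 0, so a_6 = 59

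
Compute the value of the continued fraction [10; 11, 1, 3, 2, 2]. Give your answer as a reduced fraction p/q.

2612/259

Starting at the tail and folding back:
Start with 2.
2 + 1/(2/1) = 2 + 1/2 = 5/2
3 + 1/(5/2) = 3 + 2/5 = 17/5
1 + 1/(17/5) = 1 + 5/17 = 22/17
11 + 1/(22/17) = 11 + 17/22 = 259/22
10 + 1/(259/22) = 10 + 22/259 = 2612/259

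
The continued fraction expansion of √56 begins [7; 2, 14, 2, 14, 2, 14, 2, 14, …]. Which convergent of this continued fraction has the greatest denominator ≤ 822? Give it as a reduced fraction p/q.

List convergents until the denominator exceeds the bound:
a_0 = 7: 7/1  (≤ bound)
a_1 = 2: 15/2  (≤ bound)
a_2 = 14: 217/29  (≤ bound)
a_3 = 2: 449/60  (≤ bound)
a_4 = 14: 6503/869  (> 822, stop)

449/60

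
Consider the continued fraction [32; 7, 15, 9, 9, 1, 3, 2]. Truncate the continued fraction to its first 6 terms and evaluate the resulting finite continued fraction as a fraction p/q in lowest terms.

Collapse the nested fraction from the inside out:
Start with 1.
9 + 1/(1/1) = 9 + 1/1 = 10/1
9 + 1/(10/1) = 9 + 1/10 = 91/10
15 + 1/(91/10) = 15 + 10/91 = 1375/91
7 + 1/(1375/91) = 7 + 91/1375 = 9716/1375
32 + 1/(9716/1375) = 32 + 1375/9716 = 312287/9716

312287/9716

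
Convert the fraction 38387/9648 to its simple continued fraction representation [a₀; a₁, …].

[3; 1, 46, 15, 1, 3, 3]

38387 ÷ 9648 → quotient 3, remainder 9443
9648 ÷ 9443 → quotient 1, remainder 205
9443 ÷ 205 → quotient 46, remainder 13
205 ÷ 13 → quotient 15, remainder 10
13 ÷ 10 → quotient 1, remainder 3
10 ÷ 3 → quotient 3, remainder 1
3 ÷ 1 → quotient 3, remainder 0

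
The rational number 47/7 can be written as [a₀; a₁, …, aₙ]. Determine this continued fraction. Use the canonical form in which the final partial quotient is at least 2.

⌊47/7⌋ = 6, remainder 5
⌊7/5⌋ = 1, remainder 2
⌊5/2⌋ = 2, remainder 1
⌊2/1⌋ = 2, remainder 0

[6; 1, 2, 2]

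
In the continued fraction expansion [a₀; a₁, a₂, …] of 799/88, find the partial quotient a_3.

1

Run the Euclidean algorithm, recording each quotient:
799 = 9·88 + 7, so a_0 = 9
88 = 12·7 + 4, so a_1 = 12
7 = 1·4 + 3, so a_2 = 1
4 = 1·3 + 1, so a_3 = 1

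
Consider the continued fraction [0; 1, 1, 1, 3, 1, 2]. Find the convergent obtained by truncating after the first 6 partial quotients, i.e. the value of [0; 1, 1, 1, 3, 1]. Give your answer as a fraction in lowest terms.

9/14

Start with 1.
3 + 1/(1/1) = 3 + 1/1 = 4/1
1 + 1/(4/1) = 1 + 1/4 = 5/4
1 + 1/(5/4) = 1 + 4/5 = 9/5
1 + 1/(9/5) = 1 + 5/9 = 14/9
0 + 1/(14/9) = 0 + 9/14 = 9/14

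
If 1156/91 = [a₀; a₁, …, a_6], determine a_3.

Apply division with remainder until the remainder is 0:
1156 = 12·91 + 64, so a_0 = 12
91 = 1·64 + 27, so a_1 = 1
64 = 2·27 + 10, so a_2 = 2
27 = 2·10 + 7, so a_3 = 2

2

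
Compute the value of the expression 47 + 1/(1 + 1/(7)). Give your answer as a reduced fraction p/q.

Start with 7.
1 + 1/(7/1) = 1 + 1/7 = 8/7
47 + 1/(8/7) = 47 + 7/8 = 383/8

383/8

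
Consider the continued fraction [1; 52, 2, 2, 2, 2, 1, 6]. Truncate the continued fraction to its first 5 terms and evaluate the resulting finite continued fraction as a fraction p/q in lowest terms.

641/629

Start with 2.
2 + 1/(2/1) = 2 + 1/2 = 5/2
2 + 1/(5/2) = 2 + 2/5 = 12/5
52 + 1/(12/5) = 52 + 5/12 = 629/12
1 + 1/(629/12) = 1 + 12/629 = 641/629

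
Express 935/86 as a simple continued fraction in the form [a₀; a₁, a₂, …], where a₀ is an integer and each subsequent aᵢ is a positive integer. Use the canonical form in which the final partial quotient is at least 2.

935 ÷ 86 → quotient 10, remainder 75
86 ÷ 75 → quotient 1, remainder 11
75 ÷ 11 → quotient 6, remainder 9
11 ÷ 9 → quotient 1, remainder 2
9 ÷ 2 → quotient 4, remainder 1
2 ÷ 1 → quotient 2, remainder 0

[10; 1, 6, 1, 4, 2]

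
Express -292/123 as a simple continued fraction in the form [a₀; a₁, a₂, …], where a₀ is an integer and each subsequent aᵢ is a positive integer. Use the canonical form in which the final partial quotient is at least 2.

[-3; 1, 1, 1, 2, 15]

-292 ÷ 123 → quotient -3, remainder 77
123 ÷ 77 → quotient 1, remainder 46
77 ÷ 46 → quotient 1, remainder 31
46 ÷ 31 → quotient 1, remainder 15
31 ÷ 15 → quotient 2, remainder 1
15 ÷ 1 → quotient 15, remainder 0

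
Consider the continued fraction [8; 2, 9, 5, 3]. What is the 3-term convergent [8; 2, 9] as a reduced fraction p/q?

Collapse the nested fraction from the inside out:
Start with 9.
2 + 1/(9/1) = 2 + 1/9 = 19/9
8 + 1/(19/9) = 8 + 9/19 = 161/19

161/19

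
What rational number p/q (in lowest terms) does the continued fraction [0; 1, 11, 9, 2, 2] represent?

522/569

Start with 2.
2 + 1/(2/1) = 2 + 1/2 = 5/2
9 + 1/(5/2) = 9 + 2/5 = 47/5
11 + 1/(47/5) = 11 + 5/47 = 522/47
1 + 1/(522/47) = 1 + 47/522 = 569/522
0 + 1/(569/522) = 0 + 522/569 = 522/569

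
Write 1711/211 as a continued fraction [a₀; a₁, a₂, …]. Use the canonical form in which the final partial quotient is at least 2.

[8; 9, 5, 1, 3]

Run the Euclidean algorithm, recording each quotient:
⌊1711/211⌋ = 8, remainder 23
⌊211/23⌋ = 9, remainder 4
⌊23/4⌋ = 5, remainder 3
⌊4/3⌋ = 1, remainder 1
⌊3/1⌋ = 3, remainder 0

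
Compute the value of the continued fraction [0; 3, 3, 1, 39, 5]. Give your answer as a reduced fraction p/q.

799/2598

Build up convergents one term at a time:
a_0 = 0: 0/1
a_1 = 3: 1/3
a_2 = 3: 3/10
a_3 = 1: 4/13
a_4 = 39: 159/517
a_5 = 5: 799/2598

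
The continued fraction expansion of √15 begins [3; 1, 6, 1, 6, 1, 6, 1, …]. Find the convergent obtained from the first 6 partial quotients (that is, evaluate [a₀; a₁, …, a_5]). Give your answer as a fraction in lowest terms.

244/63

Start with 1.
6 + 1/(1/1) = 6 + 1/1 = 7/1
1 + 1/(7/1) = 1 + 1/7 = 8/7
6 + 1/(8/7) = 6 + 7/8 = 55/8
1 + 1/(55/8) = 1 + 8/55 = 63/55
3 + 1/(63/55) = 3 + 55/63 = 244/63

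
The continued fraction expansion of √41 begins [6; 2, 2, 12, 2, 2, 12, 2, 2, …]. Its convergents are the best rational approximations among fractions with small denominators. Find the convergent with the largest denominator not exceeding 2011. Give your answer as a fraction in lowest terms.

2049/320

List convergents until the denominator exceeds the bound:
a_0 = 6: 6/1  (≤ bound)
a_1 = 2: 13/2  (≤ bound)
a_2 = 2: 32/5  (≤ bound)
a_3 = 12: 397/62  (≤ bound)
a_4 = 2: 826/129  (≤ bound)
a_5 = 2: 2049/320  (≤ bound)
a_6 = 12: 25414/3969  (> 2011, stop)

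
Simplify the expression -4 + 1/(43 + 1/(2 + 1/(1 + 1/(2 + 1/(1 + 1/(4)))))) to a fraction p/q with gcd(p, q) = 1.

-8968/2255

Start with 4.
1 + 1/(4/1) = 1 + 1/4 = 5/4
2 + 1/(5/4) = 2 + 4/5 = 14/5
1 + 1/(14/5) = 1 + 5/14 = 19/14
2 + 1/(19/14) = 2 + 14/19 = 52/19
43 + 1/(52/19) = 43 + 19/52 = 2255/52
-4 + 1/(2255/52) = -4 + 52/2255 = -8968/2255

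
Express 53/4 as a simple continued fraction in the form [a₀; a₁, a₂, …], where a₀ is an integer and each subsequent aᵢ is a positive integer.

Run the Euclidean algorithm, recording each quotient:
⌊53/4⌋ = 13, remainder 1
⌊4/1⌋ = 4, remainder 0

[13; 4]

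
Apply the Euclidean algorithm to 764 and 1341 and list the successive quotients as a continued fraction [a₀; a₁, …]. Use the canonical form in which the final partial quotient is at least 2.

⌊764/1341⌋ = 0, remainder 764
⌊1341/764⌋ = 1, remainder 577
⌊764/577⌋ = 1, remainder 187
⌊577/187⌋ = 3, remainder 16
⌊187/16⌋ = 11, remainder 11
⌊16/11⌋ = 1, remainder 5
⌊11/5⌋ = 2, remainder 1
⌊5/1⌋ = 5, remainder 0

[0; 1, 1, 3, 11, 1, 2, 5]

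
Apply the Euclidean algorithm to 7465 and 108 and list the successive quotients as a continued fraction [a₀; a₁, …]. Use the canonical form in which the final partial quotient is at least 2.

[69; 8, 3, 4]

Repeatedly divide and take the remainder:
7465 = 69·108 + 13, so a_0 = 69
108 = 8·13 + 4, so a_1 = 8
13 = 3·4 + 1, so a_2 = 3
4 = 4·1 + 0, so a_3 = 4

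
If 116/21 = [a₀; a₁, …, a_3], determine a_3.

Apply division with remainder until the remainder is 0:
116 ÷ 21 → quotient 5, remainder 11
21 ÷ 11 → quotient 1, remainder 10
11 ÷ 10 → quotient 1, remainder 1
10 ÷ 1 → quotient 10, remainder 0

10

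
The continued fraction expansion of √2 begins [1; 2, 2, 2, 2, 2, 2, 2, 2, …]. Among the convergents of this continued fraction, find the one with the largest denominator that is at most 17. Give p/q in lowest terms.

List convergents until the denominator exceeds the bound:
a_0 = 1: 1/1  (≤ bound)
a_1 = 2: 3/2  (≤ bound)
a_2 = 2: 7/5  (≤ bound)
a_3 = 2: 17/12  (≤ bound)
a_4 = 2: 41/29  (> 17, stop)

17/12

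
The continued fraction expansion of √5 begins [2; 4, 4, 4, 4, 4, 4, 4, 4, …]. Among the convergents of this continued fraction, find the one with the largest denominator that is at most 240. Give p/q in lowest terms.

161/72

List convergents until the denominator exceeds the bound:
a_0 = 2: 2/1  (≤ bound)
a_1 = 4: 9/4  (≤ bound)
a_2 = 4: 38/17  (≤ bound)
a_3 = 4: 161/72  (≤ bound)
a_4 = 4: 682/305  (> 240, stop)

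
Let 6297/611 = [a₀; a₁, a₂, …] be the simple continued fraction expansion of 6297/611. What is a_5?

Apply division with remainder until the remainder is 0:
6297 ÷ 611 → quotient 10, remainder 187
611 ÷ 187 → quotient 3, remainder 50
187 ÷ 50 → quotient 3, remainder 37
50 ÷ 37 → quotient 1, remainder 13
37 ÷ 13 → quotient 2, remainder 11
13 ÷ 11 → quotient 1, remainder 2

1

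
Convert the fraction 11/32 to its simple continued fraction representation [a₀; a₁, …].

11 ÷ 32 → quotient 0, remainder 11
32 ÷ 11 → quotient 2, remainder 10
11 ÷ 10 → quotient 1, remainder 1
10 ÷ 1 → quotient 10, remainder 0

[0; 2, 1, 10]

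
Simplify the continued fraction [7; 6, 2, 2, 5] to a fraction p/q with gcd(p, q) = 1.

1238/173

a_0 = 7: 7/1
a_1 = 6: 43/6
a_2 = 2: 93/13
a_3 = 2: 229/32
a_4 = 5: 1238/173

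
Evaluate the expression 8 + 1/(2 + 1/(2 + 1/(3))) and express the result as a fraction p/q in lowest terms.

143/17

a_0 = 8: 8/1
a_1 = 2: 17/2
a_2 = 2: 42/5
a_3 = 3: 143/17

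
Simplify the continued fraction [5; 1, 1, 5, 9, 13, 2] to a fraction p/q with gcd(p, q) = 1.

a_0 = 5: 5/1
a_1 = 1: 6/1
a_2 = 1: 11/2
a_3 = 5: 61/11
a_4 = 9: 560/101
a_5 = 13: 7341/1324
a_6 = 2: 15242/2749

15242/2749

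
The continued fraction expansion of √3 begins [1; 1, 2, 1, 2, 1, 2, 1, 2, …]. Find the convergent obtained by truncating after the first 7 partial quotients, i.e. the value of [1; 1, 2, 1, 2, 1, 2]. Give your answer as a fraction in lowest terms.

71/41

Collapse the nested fraction from the inside out:
Start with 2.
1 + 1/(2/1) = 1 + 1/2 = 3/2
2 + 1/(3/2) = 2 + 2/3 = 8/3
1 + 1/(8/3) = 1 + 3/8 = 11/8
2 + 1/(11/8) = 2 + 8/11 = 30/11
1 + 1/(30/11) = 1 + 11/30 = 41/30
1 + 1/(41/30) = 1 + 30/41 = 71/41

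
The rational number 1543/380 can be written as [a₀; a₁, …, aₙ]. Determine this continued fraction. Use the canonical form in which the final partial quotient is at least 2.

Apply division with remainder until the remainder is 0:
1543 = 4·380 + 23, so a_0 = 4
380 = 16·23 + 12, so a_1 = 16
23 = 1·12 + 11, so a_2 = 1
12 = 1·11 + 1, so a_3 = 1
11 = 11·1 + 0, so a_4 = 11

[4; 16, 1, 1, 11]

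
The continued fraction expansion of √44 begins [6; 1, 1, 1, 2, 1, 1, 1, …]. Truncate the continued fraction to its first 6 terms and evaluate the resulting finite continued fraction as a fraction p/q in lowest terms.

Build up convergents one term at a time:
a_0 = 6: 6/1
a_1 = 1: 7/1
a_2 = 1: 13/2
a_3 = 1: 20/3
a_4 = 2: 53/8
a_5 = 1: 73/11

73/11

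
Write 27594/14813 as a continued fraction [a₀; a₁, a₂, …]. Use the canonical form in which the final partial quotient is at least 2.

Run the Euclidean algorithm, recording each quotient:
27594 = 1·14813 + 12781, so a_0 = 1
14813 = 1·12781 + 2032, so a_1 = 1
12781 = 6·2032 + 589, so a_2 = 6
2032 = 3·589 + 265, so a_3 = 3
589 = 2·265 + 59, so a_4 = 2
265 = 4·59 + 29, so a_5 = 4
59 = 2·29 + 1, so a_6 = 2
29 = 29·1 + 0, so a_7 = 29

[1; 1, 6, 3, 2, 4, 2, 29]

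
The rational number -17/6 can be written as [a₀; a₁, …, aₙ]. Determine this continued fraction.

[-3; 6]

-17 = -3·6 + 1, so a_0 = -3
6 = 6·1 + 0, so a_1 = 6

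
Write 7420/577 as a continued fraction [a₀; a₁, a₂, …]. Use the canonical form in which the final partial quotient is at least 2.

[12; 1, 6, 8, 10]

Repeatedly divide and take the remainder:
7420 = 12·577 + 496, so a_0 = 12
577 = 1·496 + 81, so a_1 = 1
496 = 6·81 + 10, so a_2 = 6
81 = 8·10 + 1, so a_3 = 8
10 = 10·1 + 0, so a_4 = 10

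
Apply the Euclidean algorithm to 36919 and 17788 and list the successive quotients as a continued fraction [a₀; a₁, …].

Repeatedly divide and take the remainder:
⌊36919/17788⌋ = 2, remainder 1343
⌊17788/1343⌋ = 13, remainder 329
⌊1343/329⌋ = 4, remainder 27
⌊329/27⌋ = 12, remainder 5
⌊27/5⌋ = 5, remainder 2
⌊5/2⌋ = 2, remainder 1
⌊2/1⌋ = 2, remainder 0

[2; 13, 4, 12, 5, 2, 2]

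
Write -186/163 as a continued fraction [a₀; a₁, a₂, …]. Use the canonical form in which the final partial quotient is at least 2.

⌊-186/163⌋ = -2, remainder 140
⌊163/140⌋ = 1, remainder 23
⌊140/23⌋ = 6, remainder 2
⌊23/2⌋ = 11, remainder 1
⌊2/1⌋ = 2, remainder 0

[-2; 1, 6, 11, 2]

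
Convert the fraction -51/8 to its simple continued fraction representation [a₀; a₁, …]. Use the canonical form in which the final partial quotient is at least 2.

[-7; 1, 1, 1, 2]

Run the Euclidean algorithm, recording each quotient:
-51 = -7·8 + 5, so a_0 = -7
8 = 1·5 + 3, so a_1 = 1
5 = 1·3 + 2, so a_2 = 1
3 = 1·2 + 1, so a_3 = 1
2 = 2·1 + 0, so a_4 = 2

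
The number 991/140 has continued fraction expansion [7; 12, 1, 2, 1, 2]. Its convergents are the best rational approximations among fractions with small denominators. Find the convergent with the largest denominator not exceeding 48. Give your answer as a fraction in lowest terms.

269/38

a_0 = 7: 7/1  (≤ bound)
a_1 = 12: 85/12  (≤ bound)
a_2 = 1: 92/13  (≤ bound)
a_3 = 2: 269/38  (≤ bound)
a_4 = 1: 361/51  (> 48, stop)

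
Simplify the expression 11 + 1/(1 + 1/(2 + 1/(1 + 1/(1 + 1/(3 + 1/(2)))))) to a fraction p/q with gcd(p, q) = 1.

668/57

a_0 = 11: 11/1
a_1 = 1: 12/1
a_2 = 2: 35/3
a_3 = 1: 47/4
a_4 = 1: 82/7
a_5 = 3: 293/25
a_6 = 2: 668/57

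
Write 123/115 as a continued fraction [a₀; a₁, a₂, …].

[1; 14, 2, 1, 2]

Repeatedly divide and take the remainder:
123 ÷ 115 → quotient 1, remainder 8
115 ÷ 8 → quotient 14, remainder 3
8 ÷ 3 → quotient 2, remainder 2
3 ÷ 2 → quotient 1, remainder 1
2 ÷ 1 → quotient 2, remainder 0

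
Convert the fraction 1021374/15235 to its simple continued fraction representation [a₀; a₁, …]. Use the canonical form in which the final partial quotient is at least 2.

[67; 24, 4, 1, 1, 9, 2, 3]

Repeatedly divide and take the remainder:
⌊1021374/15235⌋ = 67, remainder 629
⌊15235/629⌋ = 24, remainder 139
⌊629/139⌋ = 4, remainder 73
⌊139/73⌋ = 1, remainder 66
⌊73/66⌋ = 1, remainder 7
⌊66/7⌋ = 9, remainder 3
⌊7/3⌋ = 2, remainder 1
⌊3/1⌋ = 3, remainder 0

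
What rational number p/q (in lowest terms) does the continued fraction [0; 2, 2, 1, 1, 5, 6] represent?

173/414

a_0 = 0: 0/1
a_1 = 2: 1/2
a_2 = 2: 2/5
a_3 = 1: 3/7
a_4 = 1: 5/12
a_5 = 5: 28/67
a_6 = 6: 173/414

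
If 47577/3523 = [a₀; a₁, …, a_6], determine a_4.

47577 = 13·3523 + 1778, so a_0 = 13
3523 = 1·1778 + 1745, so a_1 = 1
1778 = 1·1745 + 33, so a_2 = 1
1745 = 52·33 + 29, so a_3 = 52
33 = 1·29 + 4, so a_4 = 1

1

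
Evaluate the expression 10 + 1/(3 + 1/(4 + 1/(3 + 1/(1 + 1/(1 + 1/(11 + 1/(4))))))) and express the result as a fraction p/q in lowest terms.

47268/4585

Collapse the nested fraction from the inside out:
Start with 4.
11 + 1/(4/1) = 11 + 1/4 = 45/4
1 + 1/(45/4) = 1 + 4/45 = 49/45
1 + 1/(49/45) = 1 + 45/49 = 94/49
3 + 1/(94/49) = 3 + 49/94 = 331/94
4 + 1/(331/94) = 4 + 94/331 = 1418/331
3 + 1/(1418/331) = 3 + 331/1418 = 4585/1418
10 + 1/(4585/1418) = 10 + 1418/4585 = 47268/4585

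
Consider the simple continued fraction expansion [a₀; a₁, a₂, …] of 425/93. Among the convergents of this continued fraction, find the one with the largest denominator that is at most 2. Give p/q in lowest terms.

a_0 = 4: 4/1  (≤ bound)
a_1 = 1: 5/1  (≤ bound)
a_2 = 1: 9/2  (≤ bound)
a_3 = 3: 32/7  (> 2, stop)

9/2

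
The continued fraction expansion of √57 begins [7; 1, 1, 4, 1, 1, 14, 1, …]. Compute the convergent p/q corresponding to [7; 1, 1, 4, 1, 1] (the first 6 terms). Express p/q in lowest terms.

151/20

Work from the innermost term outward:
Start with 1.
1 + 1/(1/1) = 1 + 1/1 = 2/1
4 + 1/(2/1) = 4 + 1/2 = 9/2
1 + 1/(9/2) = 1 + 2/9 = 11/9
1 + 1/(11/9) = 1 + 9/11 = 20/11
7 + 1/(20/11) = 7 + 11/20 = 151/20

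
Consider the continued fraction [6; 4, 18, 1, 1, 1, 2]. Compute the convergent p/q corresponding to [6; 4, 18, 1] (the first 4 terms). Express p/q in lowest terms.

Collapse the nested fraction from the inside out:
Start with 1.
18 + 1/(1/1) = 18 + 1/1 = 19/1
4 + 1/(19/1) = 4 + 1/19 = 77/19
6 + 1/(77/19) = 6 + 19/77 = 481/77

481/77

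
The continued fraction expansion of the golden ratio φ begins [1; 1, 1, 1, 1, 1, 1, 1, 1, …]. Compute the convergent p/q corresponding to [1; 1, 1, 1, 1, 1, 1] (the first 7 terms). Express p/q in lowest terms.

Use the convergent recurrence hₖ = aₖ·hₖ₋₁ + hₖ₋₂ (and likewise for the denominators kₖ):
a_0 = 1: 1/1
a_1 = 1: 2/1
a_2 = 1: 3/2
a_3 = 1: 5/3
a_4 = 1: 8/5
a_5 = 1: 13/8
a_6 = 1: 21/13

21/13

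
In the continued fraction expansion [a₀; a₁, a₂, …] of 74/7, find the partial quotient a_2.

1

⌊74/7⌋ = 10, remainder 4
⌊7/4⌋ = 1, remainder 3
⌊4/3⌋ = 1, remainder 1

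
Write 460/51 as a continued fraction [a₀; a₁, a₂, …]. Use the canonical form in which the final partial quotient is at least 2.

460 ÷ 51 → quotient 9, remainder 1
51 ÷ 1 → quotient 51, remainder 0

[9; 51]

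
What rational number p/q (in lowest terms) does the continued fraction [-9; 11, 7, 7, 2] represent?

-10621/1192

Collapse the nested fraction from the inside out:
Start with 2.
7 + 1/(2/1) = 7 + 1/2 = 15/2
7 + 1/(15/2) = 7 + 2/15 = 107/15
11 + 1/(107/15) = 11 + 15/107 = 1192/107
-9 + 1/(1192/107) = -9 + 107/1192 = -10621/1192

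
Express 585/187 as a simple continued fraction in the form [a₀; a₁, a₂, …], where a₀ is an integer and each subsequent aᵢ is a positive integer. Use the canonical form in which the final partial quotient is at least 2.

[3; 7, 1, 3, 1, 4]

⌊585/187⌋ = 3, remainder 24
⌊187/24⌋ = 7, remainder 19
⌊24/19⌋ = 1, remainder 5
⌊19/5⌋ = 3, remainder 4
⌊5/4⌋ = 1, remainder 1
⌊4/1⌋ = 4, remainder 0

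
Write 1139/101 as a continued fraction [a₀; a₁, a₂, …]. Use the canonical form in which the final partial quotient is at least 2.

[11; 3, 1, 1, 1, 1, 5]

1139 = 11·101 + 28, so a_0 = 11
101 = 3·28 + 17, so a_1 = 3
28 = 1·17 + 11, so a_2 = 1
17 = 1·11 + 6, so a_3 = 1
11 = 1·6 + 5, so a_4 = 1
6 = 1·5 + 1, so a_5 = 1
5 = 5·1 + 0, so a_6 = 5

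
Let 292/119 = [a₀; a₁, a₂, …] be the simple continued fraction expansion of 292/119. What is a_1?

2

⌊292/119⌋ = 2, remainder 54
⌊119/54⌋ = 2, remainder 11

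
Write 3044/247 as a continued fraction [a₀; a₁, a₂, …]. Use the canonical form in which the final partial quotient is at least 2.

Apply division with remainder until the remainder is 0:
3044 = 12·247 + 80, so a_0 = 12
247 = 3·80 + 7, so a_1 = 3
80 = 11·7 + 3, so a_2 = 11
7 = 2·3 + 1, so a_3 = 2
3 = 3·1 + 0, so a_4 = 3

[12; 3, 11, 2, 3]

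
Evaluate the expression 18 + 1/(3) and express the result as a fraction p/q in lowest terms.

55/3

Start with 3.
18 + 1/(3/1) = 18 + 1/3 = 55/3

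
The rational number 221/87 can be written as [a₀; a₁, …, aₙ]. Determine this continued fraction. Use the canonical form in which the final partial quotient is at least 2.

⌊221/87⌋ = 2, remainder 47
⌊87/47⌋ = 1, remainder 40
⌊47/40⌋ = 1, remainder 7
⌊40/7⌋ = 5, remainder 5
⌊7/5⌋ = 1, remainder 2
⌊5/2⌋ = 2, remainder 1
⌊2/1⌋ = 2, remainder 0

[2; 1, 1, 5, 1, 2, 2]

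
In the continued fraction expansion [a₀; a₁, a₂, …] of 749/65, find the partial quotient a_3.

749 ÷ 65 → quotient 11, remainder 34
65 ÷ 34 → quotient 1, remainder 31
34 ÷ 31 → quotient 1, remainder 3
31 ÷ 3 → quotient 10, remainder 1

10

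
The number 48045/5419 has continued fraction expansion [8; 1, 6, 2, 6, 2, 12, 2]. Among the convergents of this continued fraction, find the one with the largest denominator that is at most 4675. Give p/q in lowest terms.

List convergents until the denominator exceeds the bound:
a_0 = 8: 8/1  (≤ bound)
a_1 = 1: 9/1  (≤ bound)
a_2 = 6: 62/7  (≤ bound)
a_3 = 2: 133/15  (≤ bound)
a_4 = 6: 860/97  (≤ bound)
a_5 = 2: 1853/209  (≤ bound)
a_6 = 12: 23096/2605  (≤ bound)
a_7 = 2: 48045/5419  (> 4675, stop)

23096/2605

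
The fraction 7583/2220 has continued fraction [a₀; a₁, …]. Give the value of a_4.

Repeatedly divide and take the remainder:
⌊7583/2220⌋ = 3, remainder 923
⌊2220/923⌋ = 2, remainder 374
⌊923/374⌋ = 2, remainder 175
⌊374/175⌋ = 2, remainder 24
⌊175/24⌋ = 7, remainder 7

7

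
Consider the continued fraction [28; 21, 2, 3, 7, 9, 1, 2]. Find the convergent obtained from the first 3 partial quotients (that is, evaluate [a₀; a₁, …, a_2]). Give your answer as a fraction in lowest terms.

1206/43

Start with 2.
21 + 1/(2/1) = 21 + 1/2 = 43/2
28 + 1/(43/2) = 28 + 2/43 = 1206/43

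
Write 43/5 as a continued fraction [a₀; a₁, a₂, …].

[8; 1, 1, 2]

43 ÷ 5 → quotient 8, remainder 3
5 ÷ 3 → quotient 1, remainder 2
3 ÷ 2 → quotient 1, remainder 1
2 ÷ 1 → quotient 2, remainder 0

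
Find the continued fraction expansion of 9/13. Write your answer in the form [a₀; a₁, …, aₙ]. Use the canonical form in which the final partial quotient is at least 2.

9 ÷ 13 → quotient 0, remainder 9
13 ÷ 9 → quotient 1, remainder 4
9 ÷ 4 → quotient 2, remainder 1
4 ÷ 1 → quotient 4, remainder 0

[0; 1, 2, 4]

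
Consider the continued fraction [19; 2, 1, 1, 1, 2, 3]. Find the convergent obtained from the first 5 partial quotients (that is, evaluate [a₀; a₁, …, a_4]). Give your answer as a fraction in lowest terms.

Start with 1.
1 + 1/(1/1) = 1 + 1/1 = 2/1
1 + 1/(2/1) = 1 + 1/2 = 3/2
2 + 1/(3/2) = 2 + 2/3 = 8/3
19 + 1/(8/3) = 19 + 3/8 = 155/8

155/8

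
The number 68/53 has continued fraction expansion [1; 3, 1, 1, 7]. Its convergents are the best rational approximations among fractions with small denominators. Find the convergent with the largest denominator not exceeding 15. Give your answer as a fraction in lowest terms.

9/7

a_0 = 1: 1/1  (≤ bound)
a_1 = 3: 4/3  (≤ bound)
a_2 = 1: 5/4  (≤ bound)
a_3 = 1: 9/7  (≤ bound)
a_4 = 7: 68/53  (> 15, stop)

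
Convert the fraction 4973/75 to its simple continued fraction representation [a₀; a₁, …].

[66; 3, 3, 1, 5]

Run the Euclidean algorithm, recording each quotient:
4973 = 66·75 + 23, so a_0 = 66
75 = 3·23 + 6, so a_1 = 3
23 = 3·6 + 5, so a_2 = 3
6 = 1·5 + 1, so a_3 = 1
5 = 5·1 + 0, so a_4 = 5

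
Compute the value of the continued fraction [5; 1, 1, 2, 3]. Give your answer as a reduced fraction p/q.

Build up convergents one term at a time:
a_0 = 5: 5/1
a_1 = 1: 6/1
a_2 = 1: 11/2
a_3 = 2: 28/5
a_4 = 3: 95/17

95/17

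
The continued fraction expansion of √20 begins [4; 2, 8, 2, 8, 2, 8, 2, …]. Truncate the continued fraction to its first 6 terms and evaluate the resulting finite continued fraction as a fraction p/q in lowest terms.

2889/646

Build up convergents one term at a time:
a_0 = 4: 4/1
a_1 = 2: 9/2
a_2 = 8: 76/17
a_3 = 2: 161/36
a_4 = 8: 1364/305
a_5 = 2: 2889/646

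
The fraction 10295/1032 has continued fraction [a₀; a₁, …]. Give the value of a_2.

10295 = 9·1032 + 1007, so a_0 = 9
1032 = 1·1007 + 25, so a_1 = 1
1007 = 40·25 + 7, so a_2 = 40

40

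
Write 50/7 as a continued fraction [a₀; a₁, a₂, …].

[7; 7]

⌊50/7⌋ = 7, remainder 1
⌊7/1⌋ = 7, remainder 0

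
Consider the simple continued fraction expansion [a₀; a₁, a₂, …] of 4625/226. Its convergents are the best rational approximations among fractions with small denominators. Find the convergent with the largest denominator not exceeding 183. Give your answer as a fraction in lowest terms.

a_0 = 20: 20/1  (≤ bound)
a_1 = 2: 41/2  (≤ bound)
a_2 = 6: 266/13  (≤ bound)
a_3 = 1: 307/15  (≤ bound)
a_4 = 1: 573/28  (≤ bound)
a_5 = 3: 2026/99  (≤ bound)
a_6 = 2: 4625/226  (> 183, stop)

2026/99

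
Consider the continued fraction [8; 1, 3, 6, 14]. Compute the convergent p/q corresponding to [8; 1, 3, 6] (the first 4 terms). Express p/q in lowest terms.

a_0 = 8: 8/1
a_1 = 1: 9/1
a_2 = 3: 35/4
a_3 = 6: 219/25

219/25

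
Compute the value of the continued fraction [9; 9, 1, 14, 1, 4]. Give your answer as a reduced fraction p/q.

Start with 4.
1 + 1/(4/1) = 1 + 1/4 = 5/4
14 + 1/(5/4) = 14 + 4/5 = 74/5
1 + 1/(74/5) = 1 + 5/74 = 79/74
9 + 1/(79/74) = 9 + 74/79 = 785/79
9 + 1/(785/79) = 9 + 79/785 = 7144/785

7144/785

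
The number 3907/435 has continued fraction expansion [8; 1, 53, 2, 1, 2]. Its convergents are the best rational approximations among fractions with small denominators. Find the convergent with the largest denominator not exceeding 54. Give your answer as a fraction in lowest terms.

a_0 = 8: 8/1  (≤ bound)
a_1 = 1: 9/1  (≤ bound)
a_2 = 53: 485/54  (≤ bound)
a_3 = 2: 979/109  (> 54, stop)

485/54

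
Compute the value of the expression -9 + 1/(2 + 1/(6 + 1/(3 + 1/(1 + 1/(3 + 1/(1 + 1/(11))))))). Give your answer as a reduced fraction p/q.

Start with 11.
1 + 1/(11/1) = 1 + 1/11 = 12/11
3 + 1/(12/11) = 3 + 11/12 = 47/12
1 + 1/(47/12) = 1 + 12/47 = 59/47
3 + 1/(59/47) = 3 + 47/59 = 224/59
6 + 1/(224/59) = 6 + 59/224 = 1403/224
2 + 1/(1403/224) = 2 + 224/1403 = 3030/1403
-9 + 1/(3030/1403) = -9 + 1403/3030 = -25867/3030

-25867/3030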